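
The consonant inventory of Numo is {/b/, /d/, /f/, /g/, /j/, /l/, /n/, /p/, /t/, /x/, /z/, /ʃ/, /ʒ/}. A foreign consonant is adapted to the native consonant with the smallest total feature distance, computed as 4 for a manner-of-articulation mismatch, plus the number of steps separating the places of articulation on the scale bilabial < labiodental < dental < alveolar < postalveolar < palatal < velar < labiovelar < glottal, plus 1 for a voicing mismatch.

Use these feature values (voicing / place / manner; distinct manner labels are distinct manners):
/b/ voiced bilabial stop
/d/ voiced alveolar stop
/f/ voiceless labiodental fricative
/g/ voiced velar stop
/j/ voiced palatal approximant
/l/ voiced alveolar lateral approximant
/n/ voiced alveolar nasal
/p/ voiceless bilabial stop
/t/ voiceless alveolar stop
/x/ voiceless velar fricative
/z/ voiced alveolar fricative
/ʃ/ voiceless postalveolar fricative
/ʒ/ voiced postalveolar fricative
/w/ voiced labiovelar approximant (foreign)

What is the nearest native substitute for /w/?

j

/j/ is closest: same manner (approximant), place distance 2 (labiovelar→palatal), same voicing; total 2. Next closest is /g/ at distance 5.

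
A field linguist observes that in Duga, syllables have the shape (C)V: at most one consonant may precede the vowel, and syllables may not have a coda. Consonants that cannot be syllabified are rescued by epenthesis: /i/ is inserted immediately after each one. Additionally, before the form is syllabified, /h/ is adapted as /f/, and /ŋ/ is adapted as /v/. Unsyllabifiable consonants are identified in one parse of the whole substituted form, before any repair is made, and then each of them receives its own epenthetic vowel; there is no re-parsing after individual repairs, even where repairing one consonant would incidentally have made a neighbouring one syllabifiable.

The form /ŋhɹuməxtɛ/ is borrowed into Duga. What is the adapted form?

vifiɹuməxitɛ

Substitution: /ŋ/ → /v/, /h/ → /f/, giving /vfɹuməxtɛ/.
Under (C)V, the unsyllabifiable consonants are /v/, /f/, /x/ (no codas are permitted; onsets are limited to one consonant).
Each unlicensed consonant becomes the onset of a new syllable: /v/ → /vi/, /f/ → /fi/, /x/ → /xi/.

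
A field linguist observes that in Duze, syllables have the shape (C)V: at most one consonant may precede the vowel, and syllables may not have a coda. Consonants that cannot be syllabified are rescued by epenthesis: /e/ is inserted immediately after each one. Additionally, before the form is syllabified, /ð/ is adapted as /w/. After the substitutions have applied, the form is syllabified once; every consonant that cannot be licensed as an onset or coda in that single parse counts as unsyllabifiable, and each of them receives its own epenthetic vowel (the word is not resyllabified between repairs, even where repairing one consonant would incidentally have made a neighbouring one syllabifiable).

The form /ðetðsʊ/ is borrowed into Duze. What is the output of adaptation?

wetewesʊ

Substitution: /ð/ → /w/, giving /wetwsʊ/.
Syllabifying with onset maximization leaves /t/, /w/ stranded (no codas are permitted; onsets are limited to one consonant).
Each unlicensed consonant becomes the onset of a new syllable: /t/ → /te/, /w/ → /we/.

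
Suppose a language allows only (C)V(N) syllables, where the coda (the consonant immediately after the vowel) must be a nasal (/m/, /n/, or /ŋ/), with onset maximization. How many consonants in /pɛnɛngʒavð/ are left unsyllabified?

3

The consonants /g/, /v/, /ð/ cannot be parsed into a legal (C)V(N) syllable (only a nasal (/m/, /n/, or /ŋ/) is licensed in coda position; onsets are limited to one consonant).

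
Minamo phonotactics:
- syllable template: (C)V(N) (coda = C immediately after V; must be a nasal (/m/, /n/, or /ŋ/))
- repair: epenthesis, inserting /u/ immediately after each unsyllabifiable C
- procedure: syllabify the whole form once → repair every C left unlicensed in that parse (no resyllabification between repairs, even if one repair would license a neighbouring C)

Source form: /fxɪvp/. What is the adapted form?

Under (C)V(N), the unsyllabifiable consonants are /f/, /v/, /p/ (only a nasal (/m/, /n/, or /ŋ/) is licensed in coda position; onsets are limited to one consonant).
Each unlicensed consonant becomes the onset of a new syllable: /f/ → /fu/, /v/ → /vu/, /p/ → /pu/.

fuxɪvupu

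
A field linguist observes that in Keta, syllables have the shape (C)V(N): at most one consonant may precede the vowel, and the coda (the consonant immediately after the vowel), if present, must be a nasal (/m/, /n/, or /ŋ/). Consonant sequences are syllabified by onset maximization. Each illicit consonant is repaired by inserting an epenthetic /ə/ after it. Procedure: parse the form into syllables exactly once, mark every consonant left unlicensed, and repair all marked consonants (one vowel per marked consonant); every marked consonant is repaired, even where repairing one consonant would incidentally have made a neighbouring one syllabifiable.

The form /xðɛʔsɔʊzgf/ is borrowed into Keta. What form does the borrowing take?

The consonants /x/, /ʔ/, /z/, /g/, /f/ cannot be parsed into a legal (C)V(N) syllable (only a nasal (/m/, /n/, or /ŋ/) is licensed in coda position; onsets are limited to one consonant).
Each unlicensed consonant becomes the onset of a new syllable: /x/ → /xə/, /ʔ/ → /ʔə/, /z/ → /zə/, /g/ → /gə/, /f/ → /fə/.

xəðɛʔəsɔʊzəgəfə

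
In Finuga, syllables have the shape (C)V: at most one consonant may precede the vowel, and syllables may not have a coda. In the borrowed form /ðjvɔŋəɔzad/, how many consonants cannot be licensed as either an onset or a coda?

Syllabifying with onset maximization leaves /ð/, /j/, /d/ stranded (no codas are permitted; onsets are limited to one consonant).

3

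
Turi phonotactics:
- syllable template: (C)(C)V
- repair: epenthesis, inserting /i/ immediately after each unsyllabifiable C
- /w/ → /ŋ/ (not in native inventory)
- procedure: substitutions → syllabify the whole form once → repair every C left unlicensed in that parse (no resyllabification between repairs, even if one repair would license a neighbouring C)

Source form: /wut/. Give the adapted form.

Substitution: /w/ → /ŋ/, giving /ŋut/.
Under (C)(C)V, the unsyllabifiable consonants are /t/ (no codas are permitted; onsets may contain at most 2 consonants).
Inserting the epenthetic vowel yields /t/ → /ti/.

ŋuti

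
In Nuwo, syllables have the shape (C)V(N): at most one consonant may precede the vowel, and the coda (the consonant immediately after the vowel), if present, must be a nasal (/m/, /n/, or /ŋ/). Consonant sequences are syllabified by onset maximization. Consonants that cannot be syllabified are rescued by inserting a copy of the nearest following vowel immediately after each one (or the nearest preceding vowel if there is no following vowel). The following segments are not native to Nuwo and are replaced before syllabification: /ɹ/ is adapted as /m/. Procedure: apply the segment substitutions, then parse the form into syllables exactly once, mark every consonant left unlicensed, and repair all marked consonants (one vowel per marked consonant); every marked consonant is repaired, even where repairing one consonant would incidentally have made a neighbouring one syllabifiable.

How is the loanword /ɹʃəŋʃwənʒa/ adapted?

məʃəŋʃəwənʒa

Substitution: /ɹ/ → /m/, giving /mʃəŋʃwənʒa/.
Syllabifying with onset maximization leaves /m/, /ʃ/ stranded (only a nasal (/m/, /n/, or /ŋ/) is licensed in coda position; onsets are limited to one consonant).
Each unlicensed consonant becomes the onset of a new syllable: /m/ → /mə/, /ʃ/ → /ʃə/.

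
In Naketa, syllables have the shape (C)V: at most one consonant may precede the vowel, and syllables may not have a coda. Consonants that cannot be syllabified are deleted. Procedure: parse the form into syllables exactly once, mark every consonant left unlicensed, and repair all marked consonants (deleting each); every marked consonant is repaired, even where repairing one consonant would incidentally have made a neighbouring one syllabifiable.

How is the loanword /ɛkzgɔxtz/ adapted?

Syllabifying with onset maximization leaves /k/, /z/, /x/, /t/, /z/ stranded (no codas are permitted; onsets are limited to one consonant).
Each unlicensed consonant is deleted: /k/, /z/, /x/, /t/, /z/.

ɛgɔ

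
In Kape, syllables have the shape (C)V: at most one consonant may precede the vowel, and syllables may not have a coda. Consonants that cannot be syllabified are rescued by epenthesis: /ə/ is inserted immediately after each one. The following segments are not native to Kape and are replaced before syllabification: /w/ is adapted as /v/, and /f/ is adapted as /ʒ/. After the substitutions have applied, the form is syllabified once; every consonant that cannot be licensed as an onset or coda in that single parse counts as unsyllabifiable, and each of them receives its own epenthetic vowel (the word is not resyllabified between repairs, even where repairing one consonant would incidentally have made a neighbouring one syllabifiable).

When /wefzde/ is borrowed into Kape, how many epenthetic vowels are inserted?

After substitution the input is /veʒzde/.
The unsyllabifiable consonants are /ʒ/, /z/; each receives one epenthetic vowel.

2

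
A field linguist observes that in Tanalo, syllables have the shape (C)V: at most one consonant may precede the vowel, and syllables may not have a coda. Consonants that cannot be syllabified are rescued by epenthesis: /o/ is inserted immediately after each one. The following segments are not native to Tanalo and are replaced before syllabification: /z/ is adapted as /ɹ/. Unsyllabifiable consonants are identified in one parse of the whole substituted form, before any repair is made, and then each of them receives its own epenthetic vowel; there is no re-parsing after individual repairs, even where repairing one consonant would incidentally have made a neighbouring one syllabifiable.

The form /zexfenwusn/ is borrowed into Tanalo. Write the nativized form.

ɹexofenowusono

Substitution: /z/ → /ɹ/, giving /ɹexfenwusn/.
Syllabifying with onset maximization leaves /x/, /n/, /s/, /n/ stranded (no codas are permitted; onsets are limited to one consonant).
Each unlicensed consonant becomes the onset of a new syllable: /x/ → /xo/, /n/ → /no/, /s/ → /so/, /n/ → /no/.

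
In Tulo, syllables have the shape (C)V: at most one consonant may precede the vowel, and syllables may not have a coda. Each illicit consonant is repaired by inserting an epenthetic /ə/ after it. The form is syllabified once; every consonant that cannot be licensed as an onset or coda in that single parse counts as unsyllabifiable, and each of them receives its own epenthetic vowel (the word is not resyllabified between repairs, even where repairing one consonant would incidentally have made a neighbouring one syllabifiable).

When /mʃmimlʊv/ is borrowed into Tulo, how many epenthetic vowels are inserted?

4

The unsyllabifiable consonants are /m/, /ʃ/, /m/, /v/; each receives one epenthetic vowel.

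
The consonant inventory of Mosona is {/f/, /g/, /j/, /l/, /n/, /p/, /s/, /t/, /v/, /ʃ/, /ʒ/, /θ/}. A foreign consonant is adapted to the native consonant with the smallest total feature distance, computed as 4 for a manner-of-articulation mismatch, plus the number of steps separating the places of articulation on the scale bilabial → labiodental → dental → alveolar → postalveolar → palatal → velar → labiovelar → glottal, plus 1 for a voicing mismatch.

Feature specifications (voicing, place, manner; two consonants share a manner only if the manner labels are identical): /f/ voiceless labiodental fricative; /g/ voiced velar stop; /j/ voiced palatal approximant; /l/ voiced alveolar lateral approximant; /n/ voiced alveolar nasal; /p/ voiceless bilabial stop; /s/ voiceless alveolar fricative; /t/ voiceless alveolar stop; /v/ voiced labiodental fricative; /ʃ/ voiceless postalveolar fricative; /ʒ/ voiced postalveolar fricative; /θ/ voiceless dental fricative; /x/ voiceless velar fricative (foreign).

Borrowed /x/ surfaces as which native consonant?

ʃ

/ʃ/ is closest: same manner (fricative), place distance 2 (velar→postalveolar), same voicing; total 2. Next closest is /s/ at distance 3.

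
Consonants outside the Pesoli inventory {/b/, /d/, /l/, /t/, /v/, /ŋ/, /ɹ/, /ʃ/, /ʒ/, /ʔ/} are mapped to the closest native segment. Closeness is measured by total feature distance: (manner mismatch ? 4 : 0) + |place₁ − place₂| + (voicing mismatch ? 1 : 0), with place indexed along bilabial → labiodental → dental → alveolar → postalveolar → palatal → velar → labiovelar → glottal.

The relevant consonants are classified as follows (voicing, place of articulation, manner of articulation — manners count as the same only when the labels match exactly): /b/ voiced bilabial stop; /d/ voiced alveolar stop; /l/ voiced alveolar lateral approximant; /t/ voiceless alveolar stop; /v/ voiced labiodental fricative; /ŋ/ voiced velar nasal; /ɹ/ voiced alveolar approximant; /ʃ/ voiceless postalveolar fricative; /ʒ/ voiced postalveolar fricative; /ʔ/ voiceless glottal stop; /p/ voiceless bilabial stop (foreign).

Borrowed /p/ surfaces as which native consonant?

b

/b/ is closest: same manner (stop), place distance 0 (bilabial→bilabial), voicing differs (+1); total 1. Next closest is /t/ at distance 3.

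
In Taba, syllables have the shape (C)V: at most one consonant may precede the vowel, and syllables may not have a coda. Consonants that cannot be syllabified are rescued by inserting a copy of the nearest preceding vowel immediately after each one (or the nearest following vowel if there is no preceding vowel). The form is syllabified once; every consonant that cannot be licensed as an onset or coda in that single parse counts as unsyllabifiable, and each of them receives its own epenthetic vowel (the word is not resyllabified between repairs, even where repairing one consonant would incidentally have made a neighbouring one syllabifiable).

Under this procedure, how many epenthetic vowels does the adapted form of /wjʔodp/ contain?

4

The unsyllabifiable consonants are /w/, /j/, /d/, /p/; each receives one epenthetic vowel.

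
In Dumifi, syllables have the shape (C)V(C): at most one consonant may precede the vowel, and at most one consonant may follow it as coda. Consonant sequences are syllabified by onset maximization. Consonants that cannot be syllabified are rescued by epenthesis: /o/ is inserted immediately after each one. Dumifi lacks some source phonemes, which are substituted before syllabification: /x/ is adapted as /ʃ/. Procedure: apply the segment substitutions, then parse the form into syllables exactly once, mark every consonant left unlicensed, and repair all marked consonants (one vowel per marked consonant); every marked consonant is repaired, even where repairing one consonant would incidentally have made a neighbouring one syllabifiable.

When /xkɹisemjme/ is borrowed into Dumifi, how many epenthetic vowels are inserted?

After substitution the input is /ʃkɹisemjme/.
The unsyllabifiable consonants are /ʃ/, /k/, /j/; each receives one epenthetic vowel.

3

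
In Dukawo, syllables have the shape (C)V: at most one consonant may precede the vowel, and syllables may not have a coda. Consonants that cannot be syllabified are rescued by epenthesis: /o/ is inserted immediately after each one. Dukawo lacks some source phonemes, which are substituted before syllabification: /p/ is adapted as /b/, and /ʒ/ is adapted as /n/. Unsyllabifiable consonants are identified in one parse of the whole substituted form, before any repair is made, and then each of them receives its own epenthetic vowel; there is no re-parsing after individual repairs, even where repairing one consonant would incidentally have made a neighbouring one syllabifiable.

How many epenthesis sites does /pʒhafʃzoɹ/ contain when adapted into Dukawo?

5

After substitution the input is /bnhafʃzoɹ/.
The unsyllabifiable consonants are /b/, /n/, /f/, /ʃ/, /ɹ/; each receives one epenthetic vowel.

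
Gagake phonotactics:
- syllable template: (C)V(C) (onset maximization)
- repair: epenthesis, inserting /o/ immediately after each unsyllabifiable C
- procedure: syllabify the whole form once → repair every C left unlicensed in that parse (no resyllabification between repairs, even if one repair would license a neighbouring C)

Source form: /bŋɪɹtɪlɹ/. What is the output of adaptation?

The consonants /b/, /ɹ/ cannot be parsed into a legal (C)V(C) syllable (at most one coda consonant is licensed; onsets are limited to one consonant).
Inserting the epenthetic vowel yields /b/ → /bo/, /ɹ/ → /ɹo/.

boŋɪɹtɪlɹo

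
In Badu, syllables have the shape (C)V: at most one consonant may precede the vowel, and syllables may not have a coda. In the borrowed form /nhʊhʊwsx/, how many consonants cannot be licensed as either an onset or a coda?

4

The consonants /n/, /w/, /s/, /x/ cannot be parsed into a legal (C)V syllable (no codas are permitted; onsets are limited to one consonant).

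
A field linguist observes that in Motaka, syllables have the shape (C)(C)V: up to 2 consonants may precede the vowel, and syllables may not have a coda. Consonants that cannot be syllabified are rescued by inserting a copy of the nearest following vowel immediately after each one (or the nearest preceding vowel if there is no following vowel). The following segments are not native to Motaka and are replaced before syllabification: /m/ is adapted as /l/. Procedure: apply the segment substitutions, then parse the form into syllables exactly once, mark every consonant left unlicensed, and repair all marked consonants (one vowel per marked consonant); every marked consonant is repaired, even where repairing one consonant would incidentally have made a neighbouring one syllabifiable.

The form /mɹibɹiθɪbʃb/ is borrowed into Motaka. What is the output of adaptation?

lɹibɹiθɪbɪʃɪbɪ

Substitution: /m/ → /l/, giving /lɹibɹiθɪbʃb/.
Syllabifying with onset maximization leaves /b/, /ʃ/, /b/ stranded (no codas are permitted; onsets may contain at most 2 consonants).
Epenthesis after each stranded consonant: /b/ → /bɪ/, /ʃ/ → /ʃɪ/, /b/ → /bɪ/.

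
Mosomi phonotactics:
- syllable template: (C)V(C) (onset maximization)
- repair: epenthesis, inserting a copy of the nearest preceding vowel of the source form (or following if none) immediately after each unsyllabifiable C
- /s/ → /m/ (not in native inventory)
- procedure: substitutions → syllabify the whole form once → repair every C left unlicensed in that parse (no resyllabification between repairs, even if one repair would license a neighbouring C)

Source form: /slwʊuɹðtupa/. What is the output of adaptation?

mʊlʊwʊuɹðutupa

Substitution: /s/ → /m/, giving /mlwʊuɹðtupa/.
The consonants /m/, /l/, /ð/ cannot be parsed into a legal (C)V(C) syllable (at most one coda consonant is licensed; onsets are limited to one consonant).
Inserting the epenthetic vowel yields /m/ → /mʊ/, /l/ → /lʊ/, /ð/ → /ðu/.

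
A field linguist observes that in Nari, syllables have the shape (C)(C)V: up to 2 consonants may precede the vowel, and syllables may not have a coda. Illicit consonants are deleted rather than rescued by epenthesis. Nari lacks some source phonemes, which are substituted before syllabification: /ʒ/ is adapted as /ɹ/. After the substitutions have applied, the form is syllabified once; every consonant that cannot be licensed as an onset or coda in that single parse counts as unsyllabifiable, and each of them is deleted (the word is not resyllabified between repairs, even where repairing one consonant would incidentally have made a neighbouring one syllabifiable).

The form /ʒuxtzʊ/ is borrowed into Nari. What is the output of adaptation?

ɹutzʊ

Substitution: /ʒ/ → /ɹ/, giving /ɹuxtzʊ/.
The consonants /x/ cannot be parsed into a legal (C)(C)V syllable (no codas are permitted; onsets may contain at most 2 consonants).
Deleting the stranded consonants removes /x/.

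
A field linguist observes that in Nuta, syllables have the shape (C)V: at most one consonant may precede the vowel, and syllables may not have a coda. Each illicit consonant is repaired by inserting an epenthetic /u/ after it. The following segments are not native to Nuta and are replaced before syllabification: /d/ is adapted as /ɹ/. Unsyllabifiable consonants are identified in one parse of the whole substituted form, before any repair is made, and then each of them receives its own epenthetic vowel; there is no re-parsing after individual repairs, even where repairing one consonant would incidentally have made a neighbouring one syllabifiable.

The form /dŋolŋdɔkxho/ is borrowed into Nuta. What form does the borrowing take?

ɹuŋoluŋuɹɔkuxuho

Substitution: /d/ → /ɹ/, giving /ɹŋolŋɹɔkxho/.
The consonants /ɹ/, /l/, /ŋ/, /k/, /x/ cannot be parsed into a legal (C)V syllable (no codas are permitted; onsets are limited to one consonant).
Each unlicensed consonant becomes the onset of a new syllable: /ɹ/ → /ɹu/, /l/ → /lu/, /ŋ/ → /ŋu/, /k/ → /ku/, /x/ → /xu/.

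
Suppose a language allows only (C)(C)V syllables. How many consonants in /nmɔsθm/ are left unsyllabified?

3

Syllabifying with onset maximization leaves /s/, /θ/, /m/ stranded (no codas are permitted; onsets may contain at most 2 consonants).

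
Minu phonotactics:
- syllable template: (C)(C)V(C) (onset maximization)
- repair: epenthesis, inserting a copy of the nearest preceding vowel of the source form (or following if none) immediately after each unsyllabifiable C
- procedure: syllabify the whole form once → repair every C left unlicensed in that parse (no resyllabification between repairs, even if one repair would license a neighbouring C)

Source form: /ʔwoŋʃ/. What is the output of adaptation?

Under (C)(C)V(C), the unsyllabifiable consonants are /ʃ/ (at most one coda consonant is licensed; onsets may contain at most 2 consonants).
Inserting the epenthetic vowel yields /ʃ/ → /ʃo/.

ʔwoŋʃo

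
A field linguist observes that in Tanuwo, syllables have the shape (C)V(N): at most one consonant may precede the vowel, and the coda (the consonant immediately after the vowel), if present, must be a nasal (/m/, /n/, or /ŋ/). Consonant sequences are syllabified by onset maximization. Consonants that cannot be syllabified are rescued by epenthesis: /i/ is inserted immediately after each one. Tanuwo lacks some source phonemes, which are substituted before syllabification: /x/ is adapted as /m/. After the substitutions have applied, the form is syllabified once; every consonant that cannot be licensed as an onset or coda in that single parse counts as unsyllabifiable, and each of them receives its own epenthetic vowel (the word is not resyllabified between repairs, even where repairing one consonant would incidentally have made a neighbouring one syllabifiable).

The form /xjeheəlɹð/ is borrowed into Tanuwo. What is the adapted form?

mijeheəliɹiði

Substitution: /x/ → /m/, giving /mjeheəlɹð/.
Syllabifying with onset maximization leaves /m/, /l/, /ɹ/, /ð/ stranded (only a nasal (/m/, /n/, or /ŋ/) is licensed in coda position; onsets are limited to one consonant).
Inserting the epenthetic vowel yields /m/ → /mi/, /l/ → /li/, /ɹ/ → /ɹi/, /ð/ → /ði/.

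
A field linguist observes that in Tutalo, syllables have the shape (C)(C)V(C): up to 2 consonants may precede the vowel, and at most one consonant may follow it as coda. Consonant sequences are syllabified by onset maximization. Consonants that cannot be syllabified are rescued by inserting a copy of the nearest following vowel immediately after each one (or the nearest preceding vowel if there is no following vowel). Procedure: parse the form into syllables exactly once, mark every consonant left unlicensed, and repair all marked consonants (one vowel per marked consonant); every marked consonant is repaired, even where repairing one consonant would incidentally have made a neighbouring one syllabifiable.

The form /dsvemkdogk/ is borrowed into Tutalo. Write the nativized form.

Under (C)(C)V(C), the unsyllabifiable consonants are /d/, /k/ (at most one coda consonant is licensed; onsets may contain at most 2 consonants).
Each unlicensed consonant becomes the onset of a new syllable: /d/ → /de/, /k/ → /ko/.

desvemkdogko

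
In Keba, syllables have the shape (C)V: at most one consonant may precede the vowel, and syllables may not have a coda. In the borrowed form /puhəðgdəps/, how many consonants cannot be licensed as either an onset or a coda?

4

The consonants /ð/, /g/, /p/, /s/ cannot be parsed into a legal (C)V syllable (no codas are permitted; onsets are limited to one consonant).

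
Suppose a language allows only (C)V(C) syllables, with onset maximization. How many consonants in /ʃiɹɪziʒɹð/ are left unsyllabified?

Syllabifying with onset maximization leaves /ɹ/, /ð/ stranded (at most one coda consonant is licensed; onsets are limited to one consonant).

2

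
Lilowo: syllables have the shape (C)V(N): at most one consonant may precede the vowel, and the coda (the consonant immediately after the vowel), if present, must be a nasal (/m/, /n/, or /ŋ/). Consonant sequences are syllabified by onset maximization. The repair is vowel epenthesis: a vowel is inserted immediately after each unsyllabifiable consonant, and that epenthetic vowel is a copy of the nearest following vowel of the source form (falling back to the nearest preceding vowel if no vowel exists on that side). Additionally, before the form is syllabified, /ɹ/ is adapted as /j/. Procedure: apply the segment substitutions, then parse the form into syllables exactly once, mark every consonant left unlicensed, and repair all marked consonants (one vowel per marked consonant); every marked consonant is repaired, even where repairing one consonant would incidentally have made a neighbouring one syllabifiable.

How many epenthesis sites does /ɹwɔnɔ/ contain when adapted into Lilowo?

1

After substitution the input is /jwɔnɔ/.
The unsyllabifiable consonants are /j/; each receives one epenthetic vowel.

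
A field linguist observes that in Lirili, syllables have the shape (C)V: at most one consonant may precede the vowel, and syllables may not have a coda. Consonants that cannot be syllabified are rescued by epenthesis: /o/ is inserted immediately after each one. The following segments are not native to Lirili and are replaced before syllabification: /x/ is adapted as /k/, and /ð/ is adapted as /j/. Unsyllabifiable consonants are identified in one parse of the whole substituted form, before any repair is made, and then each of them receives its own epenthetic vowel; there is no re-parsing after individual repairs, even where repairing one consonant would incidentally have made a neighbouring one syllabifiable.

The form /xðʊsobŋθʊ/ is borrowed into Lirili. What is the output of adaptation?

Substitution: /x/ → /k/, /ð/ → /j/, giving /kjʊsobŋθʊ/.
Under (C)V, the unsyllabifiable consonants are /k/, /b/, /ŋ/ (no codas are permitted; onsets are limited to one consonant).
Inserting the epenthetic vowel yields /k/ → /ko/, /b/ → /bo/, /ŋ/ → /ŋo/.

kojʊsoboŋoθʊ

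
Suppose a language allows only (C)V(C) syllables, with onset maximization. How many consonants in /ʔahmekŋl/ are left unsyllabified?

2

Syllabifying with onset maximization leaves /ŋ/, /l/ stranded (at most one coda consonant is licensed; onsets are limited to one consonant).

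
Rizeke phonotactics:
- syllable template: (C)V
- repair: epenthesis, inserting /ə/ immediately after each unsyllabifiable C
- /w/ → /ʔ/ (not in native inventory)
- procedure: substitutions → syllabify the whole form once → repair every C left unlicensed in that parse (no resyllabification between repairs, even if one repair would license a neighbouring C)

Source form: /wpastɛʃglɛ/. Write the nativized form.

Substitution: /w/ → /ʔ/, giving /ʔpastɛʃglɛ/.
Syllabifying with onset maximization leaves /ʔ/, /s/, /ʃ/, /g/ stranded (no codas are permitted; onsets are limited to one consonant).
Inserting the epenthetic vowel yields /ʔ/ → /ʔə/, /s/ → /sə/, /ʃ/ → /ʃə/, /g/ → /gə/.

ʔəpasətɛʃəgəlɛ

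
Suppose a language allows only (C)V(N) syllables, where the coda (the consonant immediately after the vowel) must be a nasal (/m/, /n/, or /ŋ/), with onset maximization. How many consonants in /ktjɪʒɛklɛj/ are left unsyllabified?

4

Under (C)V(N), the unsyllabifiable consonants are /k/, /t/, /k/, /j/ (only a nasal (/m/, /n/, or /ŋ/) is licensed in coda position; onsets are limited to one consonant).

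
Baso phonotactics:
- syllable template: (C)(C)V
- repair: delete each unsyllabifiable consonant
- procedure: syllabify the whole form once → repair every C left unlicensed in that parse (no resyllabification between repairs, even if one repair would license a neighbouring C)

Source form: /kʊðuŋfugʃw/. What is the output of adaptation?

Syllabifying with onset maximization leaves /g/, /ʃ/, /w/ stranded (no codas are permitted; onsets may contain at most 2 consonants).
Deletion applies to /g/, /ʃ/, /w/.

kʊðuŋfu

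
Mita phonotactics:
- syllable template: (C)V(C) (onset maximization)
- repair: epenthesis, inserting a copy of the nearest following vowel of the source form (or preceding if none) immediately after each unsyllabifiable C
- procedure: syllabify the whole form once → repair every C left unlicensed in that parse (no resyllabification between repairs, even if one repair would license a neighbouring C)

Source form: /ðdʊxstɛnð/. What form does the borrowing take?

Syllabifying with onset maximization leaves /ð/, /s/, /ð/ stranded (at most one coda consonant is licensed; onsets are limited to one consonant).
Epenthesis after each stranded consonant: /ð/ → /ðʊ/, /s/ → /sɛ/, /ð/ → /ðɛ/.

ðʊdʊxsɛtɛnðɛ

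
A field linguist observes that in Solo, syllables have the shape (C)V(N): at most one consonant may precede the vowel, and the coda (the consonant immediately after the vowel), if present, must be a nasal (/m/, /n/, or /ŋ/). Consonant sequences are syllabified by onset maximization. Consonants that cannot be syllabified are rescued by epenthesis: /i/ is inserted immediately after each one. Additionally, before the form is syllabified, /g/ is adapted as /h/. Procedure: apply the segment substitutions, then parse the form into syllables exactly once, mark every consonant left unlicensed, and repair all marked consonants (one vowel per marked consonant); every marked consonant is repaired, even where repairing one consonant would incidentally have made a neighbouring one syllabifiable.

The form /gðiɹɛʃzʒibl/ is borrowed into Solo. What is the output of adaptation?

hiðiɹɛʃiziʒibili

Substitution: /g/ → /h/, giving /hðiɹɛʃzʒibl/.
Syllabifying with onset maximization leaves /h/, /ʃ/, /z/, /b/, /l/ stranded (only a nasal (/m/, /n/, or /ŋ/) is licensed in coda position; onsets are limited to one consonant).
Epenthesis after each stranded consonant: /h/ → /hi/, /ʃ/ → /ʃi/, /z/ → /zi/, /b/ → /bi/, /l/ → /li/.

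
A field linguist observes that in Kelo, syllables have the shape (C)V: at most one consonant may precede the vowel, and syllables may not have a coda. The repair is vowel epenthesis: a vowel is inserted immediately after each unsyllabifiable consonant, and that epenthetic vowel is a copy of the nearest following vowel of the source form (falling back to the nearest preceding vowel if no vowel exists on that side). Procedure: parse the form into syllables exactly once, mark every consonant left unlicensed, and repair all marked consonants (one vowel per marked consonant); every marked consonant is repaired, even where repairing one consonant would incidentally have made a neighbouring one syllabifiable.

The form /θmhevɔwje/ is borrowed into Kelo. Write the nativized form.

θemehevɔweje

Under (C)V, the unsyllabifiable consonants are /θ/, /m/, /w/ (no codas are permitted; onsets are limited to one consonant).
Each unlicensed consonant becomes the onset of a new syllable: /θ/ → /θe/, /m/ → /me/, /w/ → /we/.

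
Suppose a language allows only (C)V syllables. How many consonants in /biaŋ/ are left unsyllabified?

1

The consonants /ŋ/ cannot be parsed into a legal (C)V syllable (no codas are permitted; onsets are limited to one consonant).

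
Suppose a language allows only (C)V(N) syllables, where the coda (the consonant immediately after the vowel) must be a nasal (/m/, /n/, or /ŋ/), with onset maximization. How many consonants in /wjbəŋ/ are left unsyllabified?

Syllabifying with onset maximization leaves /w/, /j/ stranded (only a nasal (/m/, /n/, or /ŋ/) is licensed in coda position; onsets are limited to one consonant).

2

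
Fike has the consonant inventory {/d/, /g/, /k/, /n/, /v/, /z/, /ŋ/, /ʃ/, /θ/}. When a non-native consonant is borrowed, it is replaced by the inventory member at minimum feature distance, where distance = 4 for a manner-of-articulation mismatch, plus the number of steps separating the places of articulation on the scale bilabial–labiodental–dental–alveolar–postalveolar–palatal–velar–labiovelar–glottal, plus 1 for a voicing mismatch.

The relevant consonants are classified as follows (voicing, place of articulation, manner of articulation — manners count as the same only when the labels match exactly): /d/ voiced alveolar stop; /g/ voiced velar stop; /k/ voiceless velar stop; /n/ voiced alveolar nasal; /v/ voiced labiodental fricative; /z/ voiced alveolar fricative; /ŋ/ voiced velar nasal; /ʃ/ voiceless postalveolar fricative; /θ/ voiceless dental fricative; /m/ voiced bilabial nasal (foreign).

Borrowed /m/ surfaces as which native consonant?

n

/n/ is closest: same manner (nasal), place distance 3 (bilabial→alveolar), same voicing; total 3. Next closest is /v/ at distance 5.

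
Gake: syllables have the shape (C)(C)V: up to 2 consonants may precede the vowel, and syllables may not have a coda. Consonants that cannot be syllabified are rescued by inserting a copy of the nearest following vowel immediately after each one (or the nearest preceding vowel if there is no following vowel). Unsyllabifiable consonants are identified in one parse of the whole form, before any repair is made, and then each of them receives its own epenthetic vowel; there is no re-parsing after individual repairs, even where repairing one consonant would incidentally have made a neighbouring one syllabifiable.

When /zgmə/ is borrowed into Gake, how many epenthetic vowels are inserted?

1

The unsyllabifiable consonants are /z/; each receives one epenthetic vowel.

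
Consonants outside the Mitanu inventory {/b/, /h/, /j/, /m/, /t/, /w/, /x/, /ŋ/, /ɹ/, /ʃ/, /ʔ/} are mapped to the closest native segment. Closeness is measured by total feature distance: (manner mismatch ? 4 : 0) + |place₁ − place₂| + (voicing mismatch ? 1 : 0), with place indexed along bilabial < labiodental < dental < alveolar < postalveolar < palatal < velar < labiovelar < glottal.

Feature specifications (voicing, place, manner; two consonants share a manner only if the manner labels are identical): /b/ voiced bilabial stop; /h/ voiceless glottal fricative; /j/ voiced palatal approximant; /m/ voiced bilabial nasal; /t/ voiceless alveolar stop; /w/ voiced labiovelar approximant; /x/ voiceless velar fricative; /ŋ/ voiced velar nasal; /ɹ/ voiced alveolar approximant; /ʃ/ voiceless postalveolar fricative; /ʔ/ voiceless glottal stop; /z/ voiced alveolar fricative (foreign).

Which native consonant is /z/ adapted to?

ʃ

/ʃ/ is closest: same manner (fricative), place distance 1 (alveolar→postalveolar), voicing differs (+1); total 2. Next closest is /x/ at distance 4.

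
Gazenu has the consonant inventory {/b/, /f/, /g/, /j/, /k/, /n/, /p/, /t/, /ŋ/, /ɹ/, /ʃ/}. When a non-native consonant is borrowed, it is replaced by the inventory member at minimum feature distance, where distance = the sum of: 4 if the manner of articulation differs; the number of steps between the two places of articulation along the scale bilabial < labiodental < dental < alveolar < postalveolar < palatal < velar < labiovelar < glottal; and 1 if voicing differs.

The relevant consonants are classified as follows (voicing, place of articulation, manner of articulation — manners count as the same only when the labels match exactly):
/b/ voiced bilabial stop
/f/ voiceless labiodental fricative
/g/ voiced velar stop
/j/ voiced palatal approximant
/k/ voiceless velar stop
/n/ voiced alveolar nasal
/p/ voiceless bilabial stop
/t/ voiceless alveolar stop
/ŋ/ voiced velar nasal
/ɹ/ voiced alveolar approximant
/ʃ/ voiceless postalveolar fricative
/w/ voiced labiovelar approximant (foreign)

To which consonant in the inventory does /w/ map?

j

/j/ is closest: same manner (approximant), place distance 2 (labiovelar→palatal), same voicing; total 2. Next closest is /ɹ/ at distance 4.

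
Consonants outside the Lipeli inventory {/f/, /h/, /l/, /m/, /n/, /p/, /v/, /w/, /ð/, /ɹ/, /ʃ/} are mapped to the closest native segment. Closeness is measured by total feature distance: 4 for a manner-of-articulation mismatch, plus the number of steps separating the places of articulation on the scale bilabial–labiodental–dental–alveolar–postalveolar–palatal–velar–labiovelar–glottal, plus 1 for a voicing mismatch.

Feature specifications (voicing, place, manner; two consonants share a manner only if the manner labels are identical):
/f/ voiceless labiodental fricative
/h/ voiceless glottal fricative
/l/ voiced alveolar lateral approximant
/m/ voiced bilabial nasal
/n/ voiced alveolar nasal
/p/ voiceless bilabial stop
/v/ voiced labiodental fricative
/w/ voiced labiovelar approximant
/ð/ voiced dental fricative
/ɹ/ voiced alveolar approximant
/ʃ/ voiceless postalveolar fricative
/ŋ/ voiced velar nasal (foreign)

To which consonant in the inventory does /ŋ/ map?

n

/n/ is closest: same manner (nasal), place distance 3 (velar→alveolar), same voicing; total 3. Next closest is /w/ at distance 5.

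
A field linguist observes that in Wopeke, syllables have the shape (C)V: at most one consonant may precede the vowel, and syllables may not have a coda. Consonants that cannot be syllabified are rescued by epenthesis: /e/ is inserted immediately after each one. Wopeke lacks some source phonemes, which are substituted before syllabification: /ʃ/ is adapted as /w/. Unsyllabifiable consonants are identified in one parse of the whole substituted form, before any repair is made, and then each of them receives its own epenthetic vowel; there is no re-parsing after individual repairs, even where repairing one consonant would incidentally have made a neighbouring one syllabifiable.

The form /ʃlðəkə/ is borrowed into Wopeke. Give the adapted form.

weleðəkə

Substitution: /ʃ/ → /w/, giving /wlðəkə/.
Syllabifying with onset maximization leaves /w/, /l/ stranded (no codas are permitted; onsets are limited to one consonant).
Inserting the epenthetic vowel yields /w/ → /we/, /l/ → /le/.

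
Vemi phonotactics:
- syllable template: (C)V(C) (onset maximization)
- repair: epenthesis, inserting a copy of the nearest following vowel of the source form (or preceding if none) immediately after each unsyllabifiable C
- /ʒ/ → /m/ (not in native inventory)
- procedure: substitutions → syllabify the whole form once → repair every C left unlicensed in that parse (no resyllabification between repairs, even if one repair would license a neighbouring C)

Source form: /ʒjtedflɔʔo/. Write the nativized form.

Substitution: /ʒ/ → /m/, giving /mjtedflɔʔo/.
Under (C)V(C), the unsyllabifiable consonants are /m/, /j/, /f/ (at most one coda consonant is licensed; onsets are limited to one consonant).
Each unlicensed consonant becomes the onset of a new syllable: /m/ → /me/, /j/ → /je/, /f/ → /fɔ/.

mejetedfɔlɔʔo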